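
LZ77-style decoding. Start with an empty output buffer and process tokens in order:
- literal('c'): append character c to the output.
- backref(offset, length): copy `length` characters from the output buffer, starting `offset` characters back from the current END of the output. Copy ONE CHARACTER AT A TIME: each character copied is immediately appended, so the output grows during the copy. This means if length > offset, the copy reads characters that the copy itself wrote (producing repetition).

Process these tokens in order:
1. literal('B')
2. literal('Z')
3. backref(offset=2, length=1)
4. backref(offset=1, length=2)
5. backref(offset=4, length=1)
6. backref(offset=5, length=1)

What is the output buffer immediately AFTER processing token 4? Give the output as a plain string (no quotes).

Token 1: literal('B'). Output: "B"
Token 2: literal('Z'). Output: "BZ"
Token 3: backref(off=2, len=1). Copied 'B' from pos 0. Output: "BZB"
Token 4: backref(off=1, len=2) (overlapping!). Copied 'BB' from pos 2. Output: "BZBBB"

Answer: BZBBB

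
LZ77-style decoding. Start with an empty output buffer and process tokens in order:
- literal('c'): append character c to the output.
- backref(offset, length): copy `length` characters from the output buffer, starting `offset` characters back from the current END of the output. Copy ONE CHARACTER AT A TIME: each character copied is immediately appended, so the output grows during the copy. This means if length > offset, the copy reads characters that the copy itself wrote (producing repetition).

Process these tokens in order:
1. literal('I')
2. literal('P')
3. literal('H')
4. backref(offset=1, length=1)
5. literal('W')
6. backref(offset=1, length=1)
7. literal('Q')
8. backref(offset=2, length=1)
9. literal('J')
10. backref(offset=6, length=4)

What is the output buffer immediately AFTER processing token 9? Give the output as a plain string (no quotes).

Answer: IPHHWWQWJ

Derivation:
Token 1: literal('I'). Output: "I"
Token 2: literal('P'). Output: "IP"
Token 3: literal('H'). Output: "IPH"
Token 4: backref(off=1, len=1). Copied 'H' from pos 2. Output: "IPHH"
Token 5: literal('W'). Output: "IPHHW"
Token 6: backref(off=1, len=1). Copied 'W' from pos 4. Output: "IPHHWW"
Token 7: literal('Q'). Output: "IPHHWWQ"
Token 8: backref(off=2, len=1). Copied 'W' from pos 5. Output: "IPHHWWQW"
Token 9: literal('J'). Output: "IPHHWWQWJ"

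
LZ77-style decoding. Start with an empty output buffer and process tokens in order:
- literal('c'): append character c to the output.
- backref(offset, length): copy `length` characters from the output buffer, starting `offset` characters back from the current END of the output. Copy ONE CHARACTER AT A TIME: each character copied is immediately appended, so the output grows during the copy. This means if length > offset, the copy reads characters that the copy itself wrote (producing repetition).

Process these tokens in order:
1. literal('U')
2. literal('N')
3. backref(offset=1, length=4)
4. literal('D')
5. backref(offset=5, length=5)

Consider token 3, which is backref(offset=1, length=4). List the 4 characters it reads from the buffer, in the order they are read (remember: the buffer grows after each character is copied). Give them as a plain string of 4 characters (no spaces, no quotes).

Token 1: literal('U'). Output: "U"
Token 2: literal('N'). Output: "UN"
Token 3: backref(off=1, len=4). Buffer before: "UN" (len 2)
  byte 1: read out[1]='N', append. Buffer now: "UNN"
  byte 2: read out[2]='N', append. Buffer now: "UNNN"
  byte 3: read out[3]='N', append. Buffer now: "UNNNN"
  byte 4: read out[4]='N', append. Buffer now: "UNNNNN"

Answer: NNNN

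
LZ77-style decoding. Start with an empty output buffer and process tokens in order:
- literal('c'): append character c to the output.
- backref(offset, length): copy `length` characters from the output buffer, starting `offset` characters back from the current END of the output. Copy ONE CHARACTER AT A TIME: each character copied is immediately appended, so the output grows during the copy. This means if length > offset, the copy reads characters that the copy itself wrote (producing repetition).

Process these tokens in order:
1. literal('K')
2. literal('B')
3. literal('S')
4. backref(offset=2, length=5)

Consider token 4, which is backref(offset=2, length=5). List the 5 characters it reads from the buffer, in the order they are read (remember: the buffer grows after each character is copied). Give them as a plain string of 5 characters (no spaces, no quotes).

Answer: BSBSB

Derivation:
Token 1: literal('K'). Output: "K"
Token 2: literal('B'). Output: "KB"
Token 3: literal('S'). Output: "KBS"
Token 4: backref(off=2, len=5). Buffer before: "KBS" (len 3)
  byte 1: read out[1]='B', append. Buffer now: "KBSB"
  byte 2: read out[2]='S', append. Buffer now: "KBSBS"
  byte 3: read out[3]='B', append. Buffer now: "KBSBSB"
  byte 4: read out[4]='S', append. Buffer now: "KBSBSBS"
  byte 5: read out[5]='B', append. Buffer now: "KBSBSBSB"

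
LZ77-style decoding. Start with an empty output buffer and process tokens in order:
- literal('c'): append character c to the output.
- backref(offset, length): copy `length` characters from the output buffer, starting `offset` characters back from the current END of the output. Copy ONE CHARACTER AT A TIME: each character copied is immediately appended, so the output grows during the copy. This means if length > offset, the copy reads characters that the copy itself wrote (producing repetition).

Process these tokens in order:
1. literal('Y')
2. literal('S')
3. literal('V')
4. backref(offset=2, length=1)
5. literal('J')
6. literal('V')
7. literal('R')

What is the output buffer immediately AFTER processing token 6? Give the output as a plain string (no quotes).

Answer: YSVSJV

Derivation:
Token 1: literal('Y'). Output: "Y"
Token 2: literal('S'). Output: "YS"
Token 3: literal('V'). Output: "YSV"
Token 4: backref(off=2, len=1). Copied 'S' from pos 1. Output: "YSVS"
Token 5: literal('J'). Output: "YSVSJ"
Token 6: literal('V'). Output: "YSVSJV"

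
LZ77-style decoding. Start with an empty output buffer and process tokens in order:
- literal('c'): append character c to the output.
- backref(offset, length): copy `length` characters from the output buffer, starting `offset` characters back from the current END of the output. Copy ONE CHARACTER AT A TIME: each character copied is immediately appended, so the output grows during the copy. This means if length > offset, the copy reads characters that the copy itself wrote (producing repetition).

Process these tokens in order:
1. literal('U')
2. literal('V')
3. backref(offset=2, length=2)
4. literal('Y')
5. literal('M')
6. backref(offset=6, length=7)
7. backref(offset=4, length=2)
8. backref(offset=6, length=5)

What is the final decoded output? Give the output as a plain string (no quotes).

Answer: UVUVYMUVUVYMUVYVYMUV

Derivation:
Token 1: literal('U'). Output: "U"
Token 2: literal('V'). Output: "UV"
Token 3: backref(off=2, len=2). Copied 'UV' from pos 0. Output: "UVUV"
Token 4: literal('Y'). Output: "UVUVY"
Token 5: literal('M'). Output: "UVUVYM"
Token 6: backref(off=6, len=7) (overlapping!). Copied 'UVUVYMU' from pos 0. Output: "UVUVYMUVUVYMU"
Token 7: backref(off=4, len=2). Copied 'VY' from pos 9. Output: "UVUVYMUVUVYMUVY"
Token 8: backref(off=6, len=5). Copied 'VYMUV' from pos 9. Output: "UVUVYMUVUVYMUVYVYMUV"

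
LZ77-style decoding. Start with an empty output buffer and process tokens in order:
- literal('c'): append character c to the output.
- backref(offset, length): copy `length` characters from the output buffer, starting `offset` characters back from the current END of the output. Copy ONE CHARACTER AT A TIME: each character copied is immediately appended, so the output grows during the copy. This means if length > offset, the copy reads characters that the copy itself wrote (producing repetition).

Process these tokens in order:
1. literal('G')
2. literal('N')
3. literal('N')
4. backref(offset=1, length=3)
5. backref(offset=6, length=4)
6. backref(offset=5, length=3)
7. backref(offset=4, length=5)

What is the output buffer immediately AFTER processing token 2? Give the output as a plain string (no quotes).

Answer: GN

Derivation:
Token 1: literal('G'). Output: "G"
Token 2: literal('N'). Output: "GN"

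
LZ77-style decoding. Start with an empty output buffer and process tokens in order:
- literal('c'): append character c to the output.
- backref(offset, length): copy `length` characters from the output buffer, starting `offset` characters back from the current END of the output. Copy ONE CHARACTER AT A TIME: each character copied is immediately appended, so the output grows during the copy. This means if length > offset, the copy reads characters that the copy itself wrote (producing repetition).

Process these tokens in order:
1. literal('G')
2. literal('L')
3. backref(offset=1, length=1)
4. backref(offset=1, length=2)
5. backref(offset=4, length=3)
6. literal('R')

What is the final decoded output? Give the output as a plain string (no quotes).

Answer: GLLLLLLLR

Derivation:
Token 1: literal('G'). Output: "G"
Token 2: literal('L'). Output: "GL"
Token 3: backref(off=1, len=1). Copied 'L' from pos 1. Output: "GLL"
Token 4: backref(off=1, len=2) (overlapping!). Copied 'LL' from pos 2. Output: "GLLLL"
Token 5: backref(off=4, len=3). Copied 'LLL' from pos 1. Output: "GLLLLLLL"
Token 6: literal('R'). Output: "GLLLLLLLR"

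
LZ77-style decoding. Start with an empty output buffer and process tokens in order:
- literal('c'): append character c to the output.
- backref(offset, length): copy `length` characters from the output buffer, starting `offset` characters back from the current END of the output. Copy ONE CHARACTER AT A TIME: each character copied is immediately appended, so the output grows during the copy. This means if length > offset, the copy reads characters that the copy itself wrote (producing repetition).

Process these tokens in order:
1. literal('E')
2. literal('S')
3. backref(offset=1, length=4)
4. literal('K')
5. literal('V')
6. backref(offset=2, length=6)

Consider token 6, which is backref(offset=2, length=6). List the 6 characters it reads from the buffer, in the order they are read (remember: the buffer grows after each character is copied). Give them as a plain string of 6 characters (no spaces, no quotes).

Answer: KVKVKV

Derivation:
Token 1: literal('E'). Output: "E"
Token 2: literal('S'). Output: "ES"
Token 3: backref(off=1, len=4) (overlapping!). Copied 'SSSS' from pos 1. Output: "ESSSSS"
Token 4: literal('K'). Output: "ESSSSSK"
Token 5: literal('V'). Output: "ESSSSSKV"
Token 6: backref(off=2, len=6). Buffer before: "ESSSSSKV" (len 8)
  byte 1: read out[6]='K', append. Buffer now: "ESSSSSKVK"
  byte 2: read out[7]='V', append. Buffer now: "ESSSSSKVKV"
  byte 3: read out[8]='K', append. Buffer now: "ESSSSSKVKVK"
  byte 4: read out[9]='V', append. Buffer now: "ESSSSSKVKVKV"
  byte 5: read out[10]='K', append. Buffer now: "ESSSSSKVKVKVK"
  byte 6: read out[11]='V', append. Buffer now: "ESSSSSKVKVKVKV"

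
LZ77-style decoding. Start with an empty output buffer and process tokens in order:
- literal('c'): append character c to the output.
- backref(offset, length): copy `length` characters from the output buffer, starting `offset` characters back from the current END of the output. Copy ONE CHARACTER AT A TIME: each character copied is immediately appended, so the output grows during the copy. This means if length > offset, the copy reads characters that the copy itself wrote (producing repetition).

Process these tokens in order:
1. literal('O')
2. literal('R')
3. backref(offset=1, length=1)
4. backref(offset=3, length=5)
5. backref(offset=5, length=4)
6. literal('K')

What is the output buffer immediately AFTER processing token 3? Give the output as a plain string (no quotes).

Token 1: literal('O'). Output: "O"
Token 2: literal('R'). Output: "OR"
Token 3: backref(off=1, len=1). Copied 'R' from pos 1. Output: "ORR"

Answer: ORR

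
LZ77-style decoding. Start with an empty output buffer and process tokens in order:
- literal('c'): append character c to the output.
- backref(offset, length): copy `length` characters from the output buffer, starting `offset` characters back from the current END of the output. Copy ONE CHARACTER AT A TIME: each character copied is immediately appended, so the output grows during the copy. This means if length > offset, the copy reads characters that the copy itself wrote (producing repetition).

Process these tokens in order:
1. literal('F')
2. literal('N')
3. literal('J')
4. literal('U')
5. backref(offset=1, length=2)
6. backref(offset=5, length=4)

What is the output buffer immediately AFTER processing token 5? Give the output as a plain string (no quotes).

Answer: FNJUUU

Derivation:
Token 1: literal('F'). Output: "F"
Token 2: literal('N'). Output: "FN"
Token 3: literal('J'). Output: "FNJ"
Token 4: literal('U'). Output: "FNJU"
Token 5: backref(off=1, len=2) (overlapping!). Copied 'UU' from pos 3. Output: "FNJUUU"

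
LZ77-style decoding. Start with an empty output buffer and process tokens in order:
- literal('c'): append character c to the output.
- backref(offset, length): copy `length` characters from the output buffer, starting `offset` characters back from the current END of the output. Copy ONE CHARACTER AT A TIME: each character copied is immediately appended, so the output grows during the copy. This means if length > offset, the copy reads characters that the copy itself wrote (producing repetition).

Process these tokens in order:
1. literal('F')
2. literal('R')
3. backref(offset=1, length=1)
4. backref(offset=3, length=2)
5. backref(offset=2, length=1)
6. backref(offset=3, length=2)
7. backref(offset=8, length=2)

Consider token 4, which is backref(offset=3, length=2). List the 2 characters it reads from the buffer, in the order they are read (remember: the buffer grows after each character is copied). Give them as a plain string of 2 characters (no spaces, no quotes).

Token 1: literal('F'). Output: "F"
Token 2: literal('R'). Output: "FR"
Token 3: backref(off=1, len=1). Copied 'R' from pos 1. Output: "FRR"
Token 4: backref(off=3, len=2). Buffer before: "FRR" (len 3)
  byte 1: read out[0]='F', append. Buffer now: "FRRF"
  byte 2: read out[1]='R', append. Buffer now: "FRRFR"

Answer: FR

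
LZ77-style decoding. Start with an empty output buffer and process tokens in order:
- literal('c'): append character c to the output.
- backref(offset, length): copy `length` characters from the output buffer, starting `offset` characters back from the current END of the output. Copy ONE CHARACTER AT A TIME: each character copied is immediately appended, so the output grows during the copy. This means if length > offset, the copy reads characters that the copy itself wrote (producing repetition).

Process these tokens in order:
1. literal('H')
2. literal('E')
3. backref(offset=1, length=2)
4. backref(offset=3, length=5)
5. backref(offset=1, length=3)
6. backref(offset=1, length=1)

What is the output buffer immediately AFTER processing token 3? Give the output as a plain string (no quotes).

Answer: HEEE

Derivation:
Token 1: literal('H'). Output: "H"
Token 2: literal('E'). Output: "HE"
Token 3: backref(off=1, len=2) (overlapping!). Copied 'EE' from pos 1. Output: "HEEE"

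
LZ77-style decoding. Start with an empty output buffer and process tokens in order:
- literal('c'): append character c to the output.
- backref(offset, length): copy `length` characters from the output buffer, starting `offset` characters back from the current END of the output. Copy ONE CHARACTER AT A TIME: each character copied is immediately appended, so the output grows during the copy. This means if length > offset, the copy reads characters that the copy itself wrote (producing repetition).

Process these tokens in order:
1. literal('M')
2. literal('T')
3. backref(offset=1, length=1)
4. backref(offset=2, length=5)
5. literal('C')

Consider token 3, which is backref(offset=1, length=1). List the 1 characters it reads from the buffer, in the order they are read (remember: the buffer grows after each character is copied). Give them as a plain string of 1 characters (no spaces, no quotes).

Token 1: literal('M'). Output: "M"
Token 2: literal('T'). Output: "MT"
Token 3: backref(off=1, len=1). Buffer before: "MT" (len 2)
  byte 1: read out[1]='T', append. Buffer now: "MTT"

Answer: T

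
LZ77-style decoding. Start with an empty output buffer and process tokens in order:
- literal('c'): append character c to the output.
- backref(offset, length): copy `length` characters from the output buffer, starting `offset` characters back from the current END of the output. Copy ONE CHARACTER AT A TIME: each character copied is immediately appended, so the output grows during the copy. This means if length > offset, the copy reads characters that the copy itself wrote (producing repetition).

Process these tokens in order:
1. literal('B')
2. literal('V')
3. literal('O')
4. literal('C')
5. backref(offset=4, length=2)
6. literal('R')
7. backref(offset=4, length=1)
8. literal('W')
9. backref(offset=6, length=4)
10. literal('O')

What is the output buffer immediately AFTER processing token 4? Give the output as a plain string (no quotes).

Answer: BVOC

Derivation:
Token 1: literal('B'). Output: "B"
Token 2: literal('V'). Output: "BV"
Token 3: literal('O'). Output: "BVO"
Token 4: literal('C'). Output: "BVOC"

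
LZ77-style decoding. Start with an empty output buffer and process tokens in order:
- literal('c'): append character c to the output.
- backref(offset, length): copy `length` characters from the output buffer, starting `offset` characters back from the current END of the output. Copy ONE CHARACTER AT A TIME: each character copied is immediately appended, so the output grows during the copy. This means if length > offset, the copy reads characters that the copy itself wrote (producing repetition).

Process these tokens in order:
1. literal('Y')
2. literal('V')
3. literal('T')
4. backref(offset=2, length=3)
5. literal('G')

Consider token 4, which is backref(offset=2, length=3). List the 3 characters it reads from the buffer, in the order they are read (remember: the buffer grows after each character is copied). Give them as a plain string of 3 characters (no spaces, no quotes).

Token 1: literal('Y'). Output: "Y"
Token 2: literal('V'). Output: "YV"
Token 3: literal('T'). Output: "YVT"
Token 4: backref(off=2, len=3). Buffer before: "YVT" (len 3)
  byte 1: read out[1]='V', append. Buffer now: "YVTV"
  byte 2: read out[2]='T', append. Buffer now: "YVTVT"
  byte 3: read out[3]='V', append. Buffer now: "YVTVTV"

Answer: VTV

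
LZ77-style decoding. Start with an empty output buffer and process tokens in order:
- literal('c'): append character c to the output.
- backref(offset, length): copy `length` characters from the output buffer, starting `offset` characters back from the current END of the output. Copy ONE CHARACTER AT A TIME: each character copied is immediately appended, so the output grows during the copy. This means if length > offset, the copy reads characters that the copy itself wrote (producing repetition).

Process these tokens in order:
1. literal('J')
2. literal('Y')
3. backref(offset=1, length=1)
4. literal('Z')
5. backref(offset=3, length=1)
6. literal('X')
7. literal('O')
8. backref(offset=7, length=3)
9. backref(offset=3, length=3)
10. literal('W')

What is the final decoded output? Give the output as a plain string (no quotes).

Token 1: literal('J'). Output: "J"
Token 2: literal('Y'). Output: "JY"
Token 3: backref(off=1, len=1). Copied 'Y' from pos 1. Output: "JYY"
Token 4: literal('Z'). Output: "JYYZ"
Token 5: backref(off=3, len=1). Copied 'Y' from pos 1. Output: "JYYZY"
Token 6: literal('X'). Output: "JYYZYX"
Token 7: literal('O'). Output: "JYYZYXO"
Token 8: backref(off=7, len=3). Copied 'JYY' from pos 0. Output: "JYYZYXOJYY"
Token 9: backref(off=3, len=3). Copied 'JYY' from pos 7. Output: "JYYZYXOJYYJYY"
Token 10: literal('W'). Output: "JYYZYXOJYYJYYW"

Answer: JYYZYXOJYYJYYW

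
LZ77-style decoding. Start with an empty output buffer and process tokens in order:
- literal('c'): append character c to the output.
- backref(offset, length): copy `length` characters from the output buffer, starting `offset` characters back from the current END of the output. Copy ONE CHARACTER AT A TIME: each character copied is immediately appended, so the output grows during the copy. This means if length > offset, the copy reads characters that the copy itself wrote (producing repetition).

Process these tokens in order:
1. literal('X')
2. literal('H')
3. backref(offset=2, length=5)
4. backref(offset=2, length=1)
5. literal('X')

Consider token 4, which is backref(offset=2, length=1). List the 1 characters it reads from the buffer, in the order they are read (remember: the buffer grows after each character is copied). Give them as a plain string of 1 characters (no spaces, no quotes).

Answer: H

Derivation:
Token 1: literal('X'). Output: "X"
Token 2: literal('H'). Output: "XH"
Token 3: backref(off=2, len=5) (overlapping!). Copied 'XHXHX' from pos 0. Output: "XHXHXHX"
Token 4: backref(off=2, len=1). Buffer before: "XHXHXHX" (len 7)
  byte 1: read out[5]='H', append. Buffer now: "XHXHXHXH"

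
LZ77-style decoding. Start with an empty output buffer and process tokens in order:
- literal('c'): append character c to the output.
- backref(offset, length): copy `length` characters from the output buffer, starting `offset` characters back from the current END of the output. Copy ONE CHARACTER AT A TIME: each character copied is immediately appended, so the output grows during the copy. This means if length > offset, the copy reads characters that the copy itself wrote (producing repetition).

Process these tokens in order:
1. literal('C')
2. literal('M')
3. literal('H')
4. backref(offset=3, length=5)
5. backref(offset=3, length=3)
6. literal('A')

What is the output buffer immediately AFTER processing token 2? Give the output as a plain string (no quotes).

Token 1: literal('C'). Output: "C"
Token 2: literal('M'). Output: "CM"

Answer: CM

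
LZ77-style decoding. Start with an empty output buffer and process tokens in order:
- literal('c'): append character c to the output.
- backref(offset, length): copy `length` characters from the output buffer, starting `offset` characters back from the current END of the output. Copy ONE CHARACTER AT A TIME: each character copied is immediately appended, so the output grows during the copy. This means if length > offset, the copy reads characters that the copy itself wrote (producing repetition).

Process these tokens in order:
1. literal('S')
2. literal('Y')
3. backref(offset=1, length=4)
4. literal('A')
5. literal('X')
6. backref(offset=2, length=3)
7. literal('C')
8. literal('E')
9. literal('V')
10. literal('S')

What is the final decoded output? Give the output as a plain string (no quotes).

Answer: SYYYYYAXAXACEVS

Derivation:
Token 1: literal('S'). Output: "S"
Token 2: literal('Y'). Output: "SY"
Token 3: backref(off=1, len=4) (overlapping!). Copied 'YYYY' from pos 1. Output: "SYYYYY"
Token 4: literal('A'). Output: "SYYYYYA"
Token 5: literal('X'). Output: "SYYYYYAX"
Token 6: backref(off=2, len=3) (overlapping!). Copied 'AXA' from pos 6. Output: "SYYYYYAXAXA"
Token 7: literal('C'). Output: "SYYYYYAXAXAC"
Token 8: literal('E'). Output: "SYYYYYAXAXACE"
Token 9: literal('V'). Output: "SYYYYYAXAXACEV"
Token 10: literal('S'). Output: "SYYYYYAXAXACEVS"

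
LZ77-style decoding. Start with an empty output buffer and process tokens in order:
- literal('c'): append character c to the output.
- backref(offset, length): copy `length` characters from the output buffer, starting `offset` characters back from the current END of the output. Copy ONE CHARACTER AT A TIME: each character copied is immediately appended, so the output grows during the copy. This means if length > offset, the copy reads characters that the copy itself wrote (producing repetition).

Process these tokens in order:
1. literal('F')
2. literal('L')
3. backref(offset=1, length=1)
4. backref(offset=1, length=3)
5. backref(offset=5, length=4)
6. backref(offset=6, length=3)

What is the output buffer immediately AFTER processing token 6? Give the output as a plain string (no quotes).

Answer: FLLLLLLLLLLLL

Derivation:
Token 1: literal('F'). Output: "F"
Token 2: literal('L'). Output: "FL"
Token 3: backref(off=1, len=1). Copied 'L' from pos 1. Output: "FLL"
Token 4: backref(off=1, len=3) (overlapping!). Copied 'LLL' from pos 2. Output: "FLLLLL"
Token 5: backref(off=5, len=4). Copied 'LLLL' from pos 1. Output: "FLLLLLLLLL"
Token 6: backref(off=6, len=3). Copied 'LLL' from pos 4. Output: "FLLLLLLLLLLLL"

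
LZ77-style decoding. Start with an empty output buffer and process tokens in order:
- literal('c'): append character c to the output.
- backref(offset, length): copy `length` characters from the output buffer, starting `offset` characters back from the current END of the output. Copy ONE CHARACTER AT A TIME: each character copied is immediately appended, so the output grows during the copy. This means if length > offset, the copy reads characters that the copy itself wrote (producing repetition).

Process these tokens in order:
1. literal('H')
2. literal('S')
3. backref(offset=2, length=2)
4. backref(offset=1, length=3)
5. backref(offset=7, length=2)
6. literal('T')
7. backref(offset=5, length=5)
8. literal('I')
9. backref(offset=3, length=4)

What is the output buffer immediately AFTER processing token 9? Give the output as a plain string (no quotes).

Answer: HSHSSSSHSTSSHSTISTIS

Derivation:
Token 1: literal('H'). Output: "H"
Token 2: literal('S'). Output: "HS"
Token 3: backref(off=2, len=2). Copied 'HS' from pos 0. Output: "HSHS"
Token 4: backref(off=1, len=3) (overlapping!). Copied 'SSS' from pos 3. Output: "HSHSSSS"
Token 5: backref(off=7, len=2). Copied 'HS' from pos 0. Output: "HSHSSSSHS"
Token 6: literal('T'). Output: "HSHSSSSHST"
Token 7: backref(off=5, len=5). Copied 'SSHST' from pos 5. Output: "HSHSSSSHSTSSHST"
Token 8: literal('I'). Output: "HSHSSSSHSTSSHSTI"
Token 9: backref(off=3, len=4) (overlapping!). Copied 'STIS' from pos 13. Output: "HSHSSSSHSTSSHSTISTIS"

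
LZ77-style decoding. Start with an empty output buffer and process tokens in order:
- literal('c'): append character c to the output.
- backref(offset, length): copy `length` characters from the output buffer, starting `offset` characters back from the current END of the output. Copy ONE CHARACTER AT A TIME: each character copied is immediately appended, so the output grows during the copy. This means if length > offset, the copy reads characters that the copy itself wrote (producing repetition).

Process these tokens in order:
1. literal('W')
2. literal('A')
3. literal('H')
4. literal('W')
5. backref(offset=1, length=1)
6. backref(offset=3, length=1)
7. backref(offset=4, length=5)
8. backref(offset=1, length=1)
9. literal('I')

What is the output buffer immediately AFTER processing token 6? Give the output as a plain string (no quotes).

Answer: WAHWWH

Derivation:
Token 1: literal('W'). Output: "W"
Token 2: literal('A'). Output: "WA"
Token 3: literal('H'). Output: "WAH"
Token 4: literal('W'). Output: "WAHW"
Token 5: backref(off=1, len=1). Copied 'W' from pos 3. Output: "WAHWW"
Token 6: backref(off=3, len=1). Copied 'H' from pos 2. Output: "WAHWWH"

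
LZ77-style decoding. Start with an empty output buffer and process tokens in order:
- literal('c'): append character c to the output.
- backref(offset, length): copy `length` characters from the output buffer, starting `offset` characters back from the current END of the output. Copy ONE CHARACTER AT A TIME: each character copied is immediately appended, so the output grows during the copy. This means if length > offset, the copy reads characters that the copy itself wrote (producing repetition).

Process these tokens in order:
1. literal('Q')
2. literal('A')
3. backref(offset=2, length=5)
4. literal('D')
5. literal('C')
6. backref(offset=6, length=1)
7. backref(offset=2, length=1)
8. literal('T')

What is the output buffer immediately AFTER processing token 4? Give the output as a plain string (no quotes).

Token 1: literal('Q'). Output: "Q"
Token 2: literal('A'). Output: "QA"
Token 3: backref(off=2, len=5) (overlapping!). Copied 'QAQAQ' from pos 0. Output: "QAQAQAQ"
Token 4: literal('D'). Output: "QAQAQAQD"

Answer: QAQAQAQD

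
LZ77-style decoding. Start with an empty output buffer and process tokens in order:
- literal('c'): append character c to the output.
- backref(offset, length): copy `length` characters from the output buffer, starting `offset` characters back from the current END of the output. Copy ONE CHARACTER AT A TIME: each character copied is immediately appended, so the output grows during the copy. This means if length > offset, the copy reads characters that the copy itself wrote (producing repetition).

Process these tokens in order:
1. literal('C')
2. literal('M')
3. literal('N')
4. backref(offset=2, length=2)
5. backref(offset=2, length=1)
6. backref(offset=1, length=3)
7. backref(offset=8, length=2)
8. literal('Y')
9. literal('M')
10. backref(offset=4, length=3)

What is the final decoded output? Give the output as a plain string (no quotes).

Token 1: literal('C'). Output: "C"
Token 2: literal('M'). Output: "CM"
Token 3: literal('N'). Output: "CMN"
Token 4: backref(off=2, len=2). Copied 'MN' from pos 1. Output: "CMNMN"
Token 5: backref(off=2, len=1). Copied 'M' from pos 3. Output: "CMNMNM"
Token 6: backref(off=1, len=3) (overlapping!). Copied 'MMM' from pos 5. Output: "CMNMNMMMM"
Token 7: backref(off=8, len=2). Copied 'MN' from pos 1. Output: "CMNMNMMMMMN"
Token 8: literal('Y'). Output: "CMNMNMMMMMNY"
Token 9: literal('M'). Output: "CMNMNMMMMMNYM"
Token 10: backref(off=4, len=3). Copied 'MNY' from pos 9. Output: "CMNMNMMMMMNYMMNY"

Answer: CMNMNMMMMMNYMMNY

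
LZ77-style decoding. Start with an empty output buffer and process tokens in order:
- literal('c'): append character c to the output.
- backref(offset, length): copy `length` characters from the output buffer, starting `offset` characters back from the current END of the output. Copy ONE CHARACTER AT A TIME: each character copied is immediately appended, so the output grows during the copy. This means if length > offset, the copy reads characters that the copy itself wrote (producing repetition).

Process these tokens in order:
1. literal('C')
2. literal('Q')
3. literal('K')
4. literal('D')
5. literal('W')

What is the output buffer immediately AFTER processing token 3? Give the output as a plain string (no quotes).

Token 1: literal('C'). Output: "C"
Token 2: literal('Q'). Output: "CQ"
Token 3: literal('K'). Output: "CQK"

Answer: CQK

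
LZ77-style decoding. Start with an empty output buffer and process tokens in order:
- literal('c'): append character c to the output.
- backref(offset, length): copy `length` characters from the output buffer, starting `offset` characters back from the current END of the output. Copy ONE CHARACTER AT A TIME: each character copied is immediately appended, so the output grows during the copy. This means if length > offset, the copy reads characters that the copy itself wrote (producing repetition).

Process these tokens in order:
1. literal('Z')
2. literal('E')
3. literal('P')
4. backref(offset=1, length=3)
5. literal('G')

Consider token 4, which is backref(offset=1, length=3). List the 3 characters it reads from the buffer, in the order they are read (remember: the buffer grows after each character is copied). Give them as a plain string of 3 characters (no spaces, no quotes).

Answer: PPP

Derivation:
Token 1: literal('Z'). Output: "Z"
Token 2: literal('E'). Output: "ZE"
Token 3: literal('P'). Output: "ZEP"
Token 4: backref(off=1, len=3). Buffer before: "ZEP" (len 3)
  byte 1: read out[2]='P', append. Buffer now: "ZEPP"
  byte 2: read out[3]='P', append. Buffer now: "ZEPPP"
  byte 3: read out[4]='P', append. Buffer now: "ZEPPPP"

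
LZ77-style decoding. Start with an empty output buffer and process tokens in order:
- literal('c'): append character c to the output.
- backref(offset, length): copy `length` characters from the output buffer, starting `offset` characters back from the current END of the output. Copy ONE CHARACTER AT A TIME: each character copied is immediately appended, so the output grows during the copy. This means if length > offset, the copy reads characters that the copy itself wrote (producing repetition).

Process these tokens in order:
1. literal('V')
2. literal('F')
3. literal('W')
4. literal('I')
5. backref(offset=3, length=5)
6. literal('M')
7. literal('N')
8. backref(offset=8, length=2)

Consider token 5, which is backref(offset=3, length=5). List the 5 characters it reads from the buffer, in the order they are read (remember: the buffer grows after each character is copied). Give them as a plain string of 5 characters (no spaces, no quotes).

Answer: FWIFW

Derivation:
Token 1: literal('V'). Output: "V"
Token 2: literal('F'). Output: "VF"
Token 3: literal('W'). Output: "VFW"
Token 4: literal('I'). Output: "VFWI"
Token 5: backref(off=3, len=5). Buffer before: "VFWI" (len 4)
  byte 1: read out[1]='F', append. Buffer now: "VFWIF"
  byte 2: read out[2]='W', append. Buffer now: "VFWIFW"
  byte 3: read out[3]='I', append. Buffer now: "VFWIFWI"
  byte 4: read out[4]='F', append. Buffer now: "VFWIFWIF"
  byte 5: read out[5]='W', append. Buffer now: "VFWIFWIFW"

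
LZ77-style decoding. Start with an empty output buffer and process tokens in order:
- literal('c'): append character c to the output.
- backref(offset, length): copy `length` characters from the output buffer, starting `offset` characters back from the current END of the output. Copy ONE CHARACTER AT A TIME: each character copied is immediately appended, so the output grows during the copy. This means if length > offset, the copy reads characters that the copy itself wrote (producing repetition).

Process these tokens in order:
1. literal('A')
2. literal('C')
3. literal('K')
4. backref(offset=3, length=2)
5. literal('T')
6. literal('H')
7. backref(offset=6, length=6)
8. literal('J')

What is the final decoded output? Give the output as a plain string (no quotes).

Token 1: literal('A'). Output: "A"
Token 2: literal('C'). Output: "AC"
Token 3: literal('K'). Output: "ACK"
Token 4: backref(off=3, len=2). Copied 'AC' from pos 0. Output: "ACKAC"
Token 5: literal('T'). Output: "ACKACT"
Token 6: literal('H'). Output: "ACKACTH"
Token 7: backref(off=6, len=6). Copied 'CKACTH' from pos 1. Output: "ACKACTHCKACTH"
Token 8: literal('J'). Output: "ACKACTHCKACTHJ"

Answer: ACKACTHCKACTHJ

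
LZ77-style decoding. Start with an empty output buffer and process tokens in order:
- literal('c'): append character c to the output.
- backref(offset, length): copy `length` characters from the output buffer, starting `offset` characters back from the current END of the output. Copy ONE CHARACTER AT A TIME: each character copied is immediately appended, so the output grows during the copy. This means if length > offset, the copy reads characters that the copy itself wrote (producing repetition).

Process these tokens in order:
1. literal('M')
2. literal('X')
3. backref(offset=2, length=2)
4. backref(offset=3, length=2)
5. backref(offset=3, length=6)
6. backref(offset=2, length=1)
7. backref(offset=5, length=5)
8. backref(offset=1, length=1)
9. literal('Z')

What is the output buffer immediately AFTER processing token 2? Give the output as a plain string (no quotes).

Token 1: literal('M'). Output: "M"
Token 2: literal('X'). Output: "MX"

Answer: MX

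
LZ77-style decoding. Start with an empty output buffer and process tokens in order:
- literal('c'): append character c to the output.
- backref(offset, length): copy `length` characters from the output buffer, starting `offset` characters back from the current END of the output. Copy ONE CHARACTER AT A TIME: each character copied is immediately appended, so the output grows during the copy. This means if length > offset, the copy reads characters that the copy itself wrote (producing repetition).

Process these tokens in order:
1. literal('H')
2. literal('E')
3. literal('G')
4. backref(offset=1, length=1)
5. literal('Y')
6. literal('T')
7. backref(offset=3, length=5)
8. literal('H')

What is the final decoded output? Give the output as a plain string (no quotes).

Token 1: literal('H'). Output: "H"
Token 2: literal('E'). Output: "HE"
Token 3: literal('G'). Output: "HEG"
Token 4: backref(off=1, len=1). Copied 'G' from pos 2. Output: "HEGG"
Token 5: literal('Y'). Output: "HEGGY"
Token 6: literal('T'). Output: "HEGGYT"
Token 7: backref(off=3, len=5) (overlapping!). Copied 'GYTGY' from pos 3. Output: "HEGGYTGYTGY"
Token 8: literal('H'). Output: "HEGGYTGYTGYH"

Answer: HEGGYTGYTGYH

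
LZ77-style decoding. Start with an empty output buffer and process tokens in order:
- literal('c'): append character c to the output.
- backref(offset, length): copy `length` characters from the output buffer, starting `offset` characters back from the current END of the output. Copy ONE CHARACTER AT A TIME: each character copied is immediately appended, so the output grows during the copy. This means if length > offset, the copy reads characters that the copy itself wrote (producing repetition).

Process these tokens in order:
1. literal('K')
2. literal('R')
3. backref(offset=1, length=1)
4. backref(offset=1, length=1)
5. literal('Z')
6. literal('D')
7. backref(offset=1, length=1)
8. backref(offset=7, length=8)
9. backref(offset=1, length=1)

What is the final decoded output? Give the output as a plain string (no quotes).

Answer: KRRRZDDKRRRZDDKK

Derivation:
Token 1: literal('K'). Output: "K"
Token 2: literal('R'). Output: "KR"
Token 3: backref(off=1, len=1). Copied 'R' from pos 1. Output: "KRR"
Token 4: backref(off=1, len=1). Copied 'R' from pos 2. Output: "KRRR"
Token 5: literal('Z'). Output: "KRRRZ"
Token 6: literal('D'). Output: "KRRRZD"
Token 7: backref(off=1, len=1). Copied 'D' from pos 5. Output: "KRRRZDD"
Token 8: backref(off=7, len=8) (overlapping!). Copied 'KRRRZDDK' from pos 0. Output: "KRRRZDDKRRRZDDK"
Token 9: backref(off=1, len=1). Copied 'K' from pos 14. Output: "KRRRZDDKRRRZDDKK"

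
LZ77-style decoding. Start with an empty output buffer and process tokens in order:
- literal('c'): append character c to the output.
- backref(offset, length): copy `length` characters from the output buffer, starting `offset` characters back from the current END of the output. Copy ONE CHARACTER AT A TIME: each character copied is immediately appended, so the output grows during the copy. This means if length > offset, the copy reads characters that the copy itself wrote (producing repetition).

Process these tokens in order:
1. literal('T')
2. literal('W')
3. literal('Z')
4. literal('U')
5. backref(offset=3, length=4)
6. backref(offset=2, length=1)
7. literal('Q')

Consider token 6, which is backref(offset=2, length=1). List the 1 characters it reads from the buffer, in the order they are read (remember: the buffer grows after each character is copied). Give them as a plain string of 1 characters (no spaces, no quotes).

Answer: U

Derivation:
Token 1: literal('T'). Output: "T"
Token 2: literal('W'). Output: "TW"
Token 3: literal('Z'). Output: "TWZ"
Token 4: literal('U'). Output: "TWZU"
Token 5: backref(off=3, len=4) (overlapping!). Copied 'WZUW' from pos 1. Output: "TWZUWZUW"
Token 6: backref(off=2, len=1). Buffer before: "TWZUWZUW" (len 8)
  byte 1: read out[6]='U', append. Buffer now: "TWZUWZUWU"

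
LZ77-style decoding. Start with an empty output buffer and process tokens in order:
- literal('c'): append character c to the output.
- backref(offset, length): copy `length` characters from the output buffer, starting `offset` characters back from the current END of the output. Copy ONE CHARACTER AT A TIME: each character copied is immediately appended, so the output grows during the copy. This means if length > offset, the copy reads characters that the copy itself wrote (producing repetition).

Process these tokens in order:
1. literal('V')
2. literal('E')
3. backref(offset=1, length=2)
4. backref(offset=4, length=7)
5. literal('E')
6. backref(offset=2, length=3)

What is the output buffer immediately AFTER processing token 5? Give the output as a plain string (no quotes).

Token 1: literal('V'). Output: "V"
Token 2: literal('E'). Output: "VE"
Token 3: backref(off=1, len=2) (overlapping!). Copied 'EE' from pos 1. Output: "VEEE"
Token 4: backref(off=4, len=7) (overlapping!). Copied 'VEEEVEE' from pos 0. Output: "VEEEVEEEVEE"
Token 5: literal('E'). Output: "VEEEVEEEVEEE"

Answer: VEEEVEEEVEEE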